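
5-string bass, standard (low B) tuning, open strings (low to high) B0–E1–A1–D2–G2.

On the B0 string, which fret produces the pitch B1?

12

B1 is 12 semitones above the open B0 (B–C–C#–D–…–A–A#–B), so it sits at fret 12.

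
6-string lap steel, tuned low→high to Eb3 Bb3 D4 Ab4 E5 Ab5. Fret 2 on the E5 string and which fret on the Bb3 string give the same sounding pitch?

E5 at fret 2 is E5 + 2 semitones = Gb5.
The open Bb3 string is 18 semitones below the open E5, so the same pitch on the Bb3 string lies at fret 2 + 18 = 20.

20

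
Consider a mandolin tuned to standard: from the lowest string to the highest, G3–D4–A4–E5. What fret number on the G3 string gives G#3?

1

G#3 is 1 semitone above the open G3 (G–G#), so it sits at fret 1.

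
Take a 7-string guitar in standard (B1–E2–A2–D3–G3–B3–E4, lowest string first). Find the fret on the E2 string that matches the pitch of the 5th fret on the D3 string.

Fret 5 on D3 is MIDI 50 + 5 = 55 (G3). On the E2 string (open MIDI 40), that pitch is 55 − 40 = fret 15.

15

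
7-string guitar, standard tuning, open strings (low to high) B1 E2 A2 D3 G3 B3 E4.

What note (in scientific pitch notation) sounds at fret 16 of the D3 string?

D3 is MIDI 50. Adding 16 gives 66, which is F♯4.
(Equivalently spelled G♭4.)

F♯4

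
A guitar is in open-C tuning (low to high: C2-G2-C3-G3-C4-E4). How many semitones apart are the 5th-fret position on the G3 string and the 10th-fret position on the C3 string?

2 semitones

G3 at fret 5 → C4 (MIDI 60); C3 at fret 10 → A#3 (MIDI 58).
60 − 58 = 2, so the two pitches are 2 semitones apart, with C4 the higher.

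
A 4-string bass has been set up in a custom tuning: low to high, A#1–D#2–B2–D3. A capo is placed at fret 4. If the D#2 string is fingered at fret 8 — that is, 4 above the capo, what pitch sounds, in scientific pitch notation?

The capo raises the open D#2 by 4 semitones to G2; fretting 4 more gives D#2 + 4 + 4 = D#2 + 8 semitones = B2.

B2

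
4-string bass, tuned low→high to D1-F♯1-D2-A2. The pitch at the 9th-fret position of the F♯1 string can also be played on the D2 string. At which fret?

1

F♯1 at fret 9 is F♯1 + 9 semitones = D♯2.
The open D2 string is 8 semitones above the open F♯1, so the same pitch on the D2 string lies at fret 9 − 8 = 1.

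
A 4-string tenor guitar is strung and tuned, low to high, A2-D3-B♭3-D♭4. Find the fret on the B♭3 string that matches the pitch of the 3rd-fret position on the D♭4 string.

Fret 3 on D♭4 is MIDI 61 + 3 = 64 (E4). On the B♭3 string (open MIDI 58), that pitch is 64 − 58 = fret 6.

6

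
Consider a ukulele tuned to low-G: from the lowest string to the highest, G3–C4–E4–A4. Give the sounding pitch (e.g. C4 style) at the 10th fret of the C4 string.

A#4

The open C4 string plus 10 semitones: C–C#–D–D#–…–G#–A–A#.
No B→C boundary is crossed, so the octave stays at 4.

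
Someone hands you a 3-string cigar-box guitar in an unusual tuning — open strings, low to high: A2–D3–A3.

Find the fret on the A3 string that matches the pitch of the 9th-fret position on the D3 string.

2

Fret 9 on D3 is MIDI 50 + 9 = 59 (B3). On the A3 string (open MIDI 57), that pitch is 59 − 57 = fret 2.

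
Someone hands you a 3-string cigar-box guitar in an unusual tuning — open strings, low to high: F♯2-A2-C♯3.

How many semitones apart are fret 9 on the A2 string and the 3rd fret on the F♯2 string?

A2 at fret 9 → F♯3 (MIDI 54); F♯2 at fret 3 → A2 (MIDI 45).
54 − 45 = 9, so the two pitches are 9 semitones apart, with F♯3 the higher.

9 semitones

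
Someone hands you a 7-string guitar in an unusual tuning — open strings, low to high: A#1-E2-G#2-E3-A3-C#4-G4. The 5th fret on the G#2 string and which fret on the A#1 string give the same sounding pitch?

G#2 at fret 5 is G#2 + 5 semitones = C#3.
The open A#1 string is 10 semitones below the open G#2, so the same pitch on the A#1 string lies at fret 5 + 10 = 15.

15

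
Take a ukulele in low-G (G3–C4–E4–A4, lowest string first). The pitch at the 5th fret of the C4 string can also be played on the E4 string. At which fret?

1

Fret 5 on C4 is MIDI 60 + 5 = 65 (F4). On the E4 string (open MIDI 64), that pitch is 65 − 64 = fret 1.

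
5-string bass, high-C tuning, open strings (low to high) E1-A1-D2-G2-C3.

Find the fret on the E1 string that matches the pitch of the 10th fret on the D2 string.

20

D2 at fret 10 is D2 + 10 semitones = C3.
The open E1 string is 10 semitones below the open D2, so the same pitch on the E1 string lies at fret 10 + 10 = 20.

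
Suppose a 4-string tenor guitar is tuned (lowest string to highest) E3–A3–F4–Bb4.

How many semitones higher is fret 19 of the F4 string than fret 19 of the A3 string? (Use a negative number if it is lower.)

F4 at fret 19 → C6 (MIDI 84); A3 at fret 19 → E5 (MIDI 76).
84 − 76 = 8, so the two pitches are 8 semitones apart.

8 semitones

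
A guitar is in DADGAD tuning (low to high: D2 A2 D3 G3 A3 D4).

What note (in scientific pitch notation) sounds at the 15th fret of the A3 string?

A3 is MIDI 57. Adding 15 gives 72, which is C5.

C5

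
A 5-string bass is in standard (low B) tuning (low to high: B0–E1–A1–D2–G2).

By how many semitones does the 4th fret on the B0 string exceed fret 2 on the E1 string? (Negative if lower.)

-3 semitones

B0 at fret 4 → D#1 (MIDI 27); E1 at fret 2 → F#1 (MIDI 30).
27 − 30 = -3, so the two pitches are 3 semitones apart.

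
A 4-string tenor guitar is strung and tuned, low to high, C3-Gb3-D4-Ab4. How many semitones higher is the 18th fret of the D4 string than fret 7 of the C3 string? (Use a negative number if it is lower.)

D4 at fret 18 → Ab5 (MIDI 80); C3 at fret 7 → G3 (MIDI 55).
80 − 55 = 25, so the two pitches are 25 semitones apart.

25 semitones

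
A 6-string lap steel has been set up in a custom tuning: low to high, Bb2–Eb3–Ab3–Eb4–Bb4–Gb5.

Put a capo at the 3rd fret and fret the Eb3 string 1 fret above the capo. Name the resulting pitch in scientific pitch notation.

G3

The capo raises the open Eb3 by 3 semitones to Gb3; fretting 1 more gives Eb3 + 3 + 1 = Eb3 + 4 semitones = G3.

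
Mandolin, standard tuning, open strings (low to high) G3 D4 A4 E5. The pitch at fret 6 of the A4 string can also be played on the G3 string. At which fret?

20

A4 at fret 6 is A4 + 6 semitones = D♯5.
The open G3 string is 14 semitones below the open A4, so the same pitch on the G3 string lies at fret 6 + 14 = 20.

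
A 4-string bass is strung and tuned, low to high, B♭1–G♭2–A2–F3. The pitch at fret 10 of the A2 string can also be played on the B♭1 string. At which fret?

Fret 10 on A2 is MIDI 45 + 10 = 55 (G3). On the B♭1 string (open MIDI 34), that pitch is 55 − 34 = fret 21.

21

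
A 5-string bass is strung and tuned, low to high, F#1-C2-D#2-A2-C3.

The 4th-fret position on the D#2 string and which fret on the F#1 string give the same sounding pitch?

Fret 4 on D#2 is MIDI 39 + 4 = 43 (G2). On the F#1 string (open MIDI 30), that pitch is 43 − 30 = fret 13.

13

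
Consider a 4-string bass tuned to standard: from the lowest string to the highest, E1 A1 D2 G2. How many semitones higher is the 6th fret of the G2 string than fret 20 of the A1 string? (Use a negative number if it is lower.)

-4 semitones

G2 at fret 6 → C♯3 (MIDI 49); A1 at fret 20 → F3 (MIDI 53).
49 − 53 = -4, so the two pitches are 4 semitones apart.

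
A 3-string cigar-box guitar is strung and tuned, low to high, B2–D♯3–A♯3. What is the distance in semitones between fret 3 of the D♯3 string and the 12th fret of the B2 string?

D♯3 at fret 3 → F♯3 (MIDI 54); B2 at fret 12 → B3 (MIDI 59).
54 − 59 = -5, so the two pitches are 5 semitones apart, with B3 the higher.

5 semitones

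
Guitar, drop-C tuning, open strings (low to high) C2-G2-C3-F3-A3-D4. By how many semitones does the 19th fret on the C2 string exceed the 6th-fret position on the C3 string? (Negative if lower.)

1 semitone

C2 at fret 19 → G3 (MIDI 55); C3 at fret 6 → F#3 (MIDI 54).
55 − 54 = 1, so the two pitches are 1 semitone apart.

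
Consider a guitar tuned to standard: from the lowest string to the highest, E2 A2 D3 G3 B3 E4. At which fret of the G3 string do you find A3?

A3 is 2 semitones above the open G3 (G–G#–A), so it sits at fret 2.

2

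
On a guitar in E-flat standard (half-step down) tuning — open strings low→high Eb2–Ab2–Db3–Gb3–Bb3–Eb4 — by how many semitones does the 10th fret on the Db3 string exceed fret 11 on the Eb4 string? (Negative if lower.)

Db3 at fret 10 → B3 (MIDI 59); Eb4 at fret 11 → D5 (MIDI 74).
59 − 74 = -15, so the two pitches are 15 semitones apart.

-15 semitones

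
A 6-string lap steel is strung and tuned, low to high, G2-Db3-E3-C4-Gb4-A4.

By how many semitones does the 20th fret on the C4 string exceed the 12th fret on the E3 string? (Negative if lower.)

16 semitones

C4 at fret 20 → Ab5 (MIDI 80); E3 at fret 12 → E4 (MIDI 64).
80 − 64 = 16, so the two pitches are 16 semitones apart.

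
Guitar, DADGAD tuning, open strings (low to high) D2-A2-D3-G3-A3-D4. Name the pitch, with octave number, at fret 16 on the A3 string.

A3 is MIDI 57. Adding 16 gives 73, which is C♯5.
(Equivalently spelled D♭5.)

C♯5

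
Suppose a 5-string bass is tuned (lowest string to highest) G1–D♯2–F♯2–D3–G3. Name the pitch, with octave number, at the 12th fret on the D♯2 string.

Each fret is one semitone, so D♯2 + 12 = D♯3.
(Equivalently spelled E♭3.)

D♯3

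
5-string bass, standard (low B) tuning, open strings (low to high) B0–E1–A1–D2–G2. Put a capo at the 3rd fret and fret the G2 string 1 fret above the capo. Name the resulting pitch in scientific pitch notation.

The capo raises the open G2 by 3 semitones to A#2; fretting 1 more gives G2 + 3 + 1 = G2 + 4 semitones = B2.

B2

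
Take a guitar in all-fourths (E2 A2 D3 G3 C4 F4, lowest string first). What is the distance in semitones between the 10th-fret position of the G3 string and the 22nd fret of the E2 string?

G3 at fret 10 → F4 (MIDI 65); E2 at fret 22 → D4 (MIDI 62).
65 − 62 = 3, so the two pitches are 3 semitones apart, with F4 the higher.

3 semitones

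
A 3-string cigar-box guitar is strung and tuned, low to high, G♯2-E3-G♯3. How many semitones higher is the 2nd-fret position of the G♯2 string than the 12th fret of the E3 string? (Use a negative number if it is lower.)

-18 semitones

G♯2 at fret 2 → A♯2 (MIDI 46); E3 at fret 12 → E4 (MIDI 64).
46 − 64 = -18, so the two pitches are 18 semitones apart.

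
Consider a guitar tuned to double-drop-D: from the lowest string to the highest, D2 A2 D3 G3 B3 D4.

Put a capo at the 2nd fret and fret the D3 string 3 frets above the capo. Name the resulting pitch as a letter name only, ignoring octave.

The capo raises the open D3 by 2 semitones to E3; fretting 3 more gives D3 + 2 + 3 = D3 + 5 semitones, landing on G.

G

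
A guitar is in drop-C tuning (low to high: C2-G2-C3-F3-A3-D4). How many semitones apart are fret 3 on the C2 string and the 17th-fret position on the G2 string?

C2 at fret 3 → D♯2 (MIDI 39); G2 at fret 17 → C4 (MIDI 60).
39 − 60 = -21, so the two pitches are 21 semitones apart, with C4 the higher.

21 semitones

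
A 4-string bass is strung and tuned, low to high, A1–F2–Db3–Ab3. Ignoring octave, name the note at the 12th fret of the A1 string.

Each fret is one semitone, so A1 + 12 = A.

A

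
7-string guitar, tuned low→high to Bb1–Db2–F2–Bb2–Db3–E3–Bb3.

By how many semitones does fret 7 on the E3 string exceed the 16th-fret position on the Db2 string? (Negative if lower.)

E3 at fret 7 → B3 (MIDI 59); Db2 at fret 16 → F3 (MIDI 53).
59 − 53 = 6, so the two pitches are 6 semitones apart.

6 semitones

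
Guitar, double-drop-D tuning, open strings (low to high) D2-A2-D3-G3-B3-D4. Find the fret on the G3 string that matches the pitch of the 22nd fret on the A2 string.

A2 at fret 22 is A2 + 22 semitones = G4.
The open G3 string is 10 semitones above the open A2, so the same pitch on the G3 string lies at fret 22 − 10 = 12.

12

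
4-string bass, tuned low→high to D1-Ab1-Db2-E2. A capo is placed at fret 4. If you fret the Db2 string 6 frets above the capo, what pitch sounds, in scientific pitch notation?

The capo raises the open Db2 by 4 semitones to F2; fretting 6 more gives Db2 + 4 + 6 = Db2 + 10 semitones = B2.

B2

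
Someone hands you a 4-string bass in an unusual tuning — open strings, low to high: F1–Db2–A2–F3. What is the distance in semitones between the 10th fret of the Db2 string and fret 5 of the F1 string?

Db2 at fret 10 → B2 (MIDI 47); F1 at fret 5 → Bb1 (MIDI 34).
47 − 34 = 13, so the two pitches are 13 semitones apart, with B2 the higher.

13 semitones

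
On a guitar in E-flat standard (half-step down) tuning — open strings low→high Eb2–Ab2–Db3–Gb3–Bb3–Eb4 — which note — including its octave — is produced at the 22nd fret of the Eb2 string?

Db4

Eb2 is MIDI 39. Adding 22 gives 61, which is Db4.
(Equivalently spelled C#4.)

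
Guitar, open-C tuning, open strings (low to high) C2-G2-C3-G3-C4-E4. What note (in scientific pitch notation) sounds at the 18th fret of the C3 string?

Each fret is one semitone, so C3 + 18 = F#4.

F#4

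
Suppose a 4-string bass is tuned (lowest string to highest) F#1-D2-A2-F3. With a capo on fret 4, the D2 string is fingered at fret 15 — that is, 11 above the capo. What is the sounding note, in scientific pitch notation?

The capo raises the open D2 by 4 semitones to F#2; fretting 11 more gives D2 + 4 + 11 = D2 + 15 semitones = F3.

F3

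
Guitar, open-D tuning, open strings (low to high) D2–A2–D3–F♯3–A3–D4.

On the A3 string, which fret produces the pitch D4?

D4 is 5 semitones above the open A3 (A–A#–B–C–C#–D), so it sits at fret 5.

5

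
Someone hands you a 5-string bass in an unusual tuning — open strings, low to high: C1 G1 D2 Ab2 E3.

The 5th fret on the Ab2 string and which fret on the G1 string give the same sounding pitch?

Ab2 at fret 5 is Ab2 + 5 semitones = Db3.
The open G1 string is 13 semitones below the open Ab2, so the same pitch on the G1 string lies at fret 5 + 13 = 18.

18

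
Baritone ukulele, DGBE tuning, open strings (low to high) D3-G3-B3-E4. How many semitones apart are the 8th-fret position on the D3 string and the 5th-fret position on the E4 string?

D3 at fret 8 → A#3 (MIDI 58); E4 at fret 5 → A4 (MIDI 69).
58 − 69 = -11, so the two pitches are 11 semitones apart, with A4 the higher.

11 semitones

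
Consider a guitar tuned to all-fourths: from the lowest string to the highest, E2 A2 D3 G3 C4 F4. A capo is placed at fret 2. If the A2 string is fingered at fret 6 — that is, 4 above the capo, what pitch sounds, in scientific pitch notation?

The capo raises the open A2 by 2 semitones to B2; fretting 4 more gives A2 + 2 + 4 = A2 + 6 semitones = D#3.

D#3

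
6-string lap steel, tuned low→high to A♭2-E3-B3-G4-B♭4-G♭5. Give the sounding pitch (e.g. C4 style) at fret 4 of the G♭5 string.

G♭5 is MIDI 78. Adding 4 gives 82, which is B♭5.

B♭5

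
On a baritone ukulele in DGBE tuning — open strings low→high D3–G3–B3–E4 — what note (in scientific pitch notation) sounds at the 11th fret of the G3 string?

F#4

The open G3 string plus 11 semitones: G–G#–A–A#–…–E–F–F#.
The walk passes from B into C once, so the octave number goes from 3 to 4.
(Equivalently spelled Gb4.)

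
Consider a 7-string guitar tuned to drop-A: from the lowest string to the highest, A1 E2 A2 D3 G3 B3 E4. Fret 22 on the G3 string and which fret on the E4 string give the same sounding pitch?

Fret 22 on G3 is MIDI 55 + 22 = 77 (F5). On the E4 string (open MIDI 64), that pitch is 77 − 64 = fret 13.

13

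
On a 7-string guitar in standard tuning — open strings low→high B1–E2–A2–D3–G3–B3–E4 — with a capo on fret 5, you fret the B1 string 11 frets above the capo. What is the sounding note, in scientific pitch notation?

The capo raises the open B1 by 5 semitones to E2; fretting 11 more gives B1 + 5 + 11 = B1 + 16 semitones = D#3.
(Also written Eb.)

D#3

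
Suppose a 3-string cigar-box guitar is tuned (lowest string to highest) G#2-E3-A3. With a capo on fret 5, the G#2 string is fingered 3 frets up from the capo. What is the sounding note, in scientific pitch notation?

The capo raises the open G#2 by 5 semitones to C#3; fretting 3 more gives G#2 + 5 + 3 = G#2 + 8 semitones = E3.

E3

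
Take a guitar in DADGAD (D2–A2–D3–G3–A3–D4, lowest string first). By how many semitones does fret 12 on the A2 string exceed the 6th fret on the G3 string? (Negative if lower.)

-4 semitones

A2 at fret 12 → A3 (MIDI 57); G3 at fret 6 → C#4 (MIDI 61).
57 − 61 = -4, so the two pitches are 4 semitones apart.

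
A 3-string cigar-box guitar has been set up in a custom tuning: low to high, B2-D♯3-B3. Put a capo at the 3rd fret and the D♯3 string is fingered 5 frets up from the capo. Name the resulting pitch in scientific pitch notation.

B3

The capo raises the open D♯3 by 3 semitones to F♯3; fretting 5 more gives D♯3 + 3 + 5 = D♯3 + 8 semitones = B3.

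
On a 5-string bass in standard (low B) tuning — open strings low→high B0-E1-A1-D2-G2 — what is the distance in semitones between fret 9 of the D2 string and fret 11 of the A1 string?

D2 at fret 9 → B2 (MIDI 47); A1 at fret 11 → G♯2 (MIDI 44).
47 − 44 = 3, so the two pitches are 3 semitones apart, with B2 the higher.

3 semitones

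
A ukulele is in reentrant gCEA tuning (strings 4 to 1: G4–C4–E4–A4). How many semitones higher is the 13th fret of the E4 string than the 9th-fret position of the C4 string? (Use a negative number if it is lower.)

8 semitones

E4 at fret 13 → F5 (MIDI 77); C4 at fret 9 → A4 (MIDI 69).
77 − 69 = 8, so the two pitches are 8 semitones apart.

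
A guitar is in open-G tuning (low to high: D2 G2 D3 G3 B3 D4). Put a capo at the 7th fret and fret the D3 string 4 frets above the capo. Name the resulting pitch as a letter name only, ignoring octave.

C♯

The capo raises the open D3 by 7 semitones to A3; fretting 4 more gives D3 + 7 + 4 = D3 + 11 semitones, landing on C♯.
(Also written D♭.)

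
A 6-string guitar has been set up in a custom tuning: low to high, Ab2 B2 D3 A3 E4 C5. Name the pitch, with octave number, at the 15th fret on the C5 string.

Each fret is one semitone, so C5 + 15 = Eb6.
(Equivalently spelled D#6.)

Eb6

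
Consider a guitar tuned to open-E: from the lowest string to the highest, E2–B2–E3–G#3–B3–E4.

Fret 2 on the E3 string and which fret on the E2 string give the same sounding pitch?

14

Fret 2 on E3 is MIDI 52 + 2 = 54 (F#3). On the E2 string (open MIDI 40), that pitch is 54 − 40 = fret 14.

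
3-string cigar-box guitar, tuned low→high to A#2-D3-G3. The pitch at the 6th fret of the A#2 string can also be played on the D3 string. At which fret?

Fret 6 on A#2 is MIDI 46 + 6 = 52 (E3). On the D3 string (open MIDI 50), that pitch is 52 − 50 = fret 2.

2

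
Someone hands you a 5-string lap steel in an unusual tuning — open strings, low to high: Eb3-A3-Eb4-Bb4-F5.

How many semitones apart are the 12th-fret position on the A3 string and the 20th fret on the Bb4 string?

A3 at fret 12 → A4 (MIDI 69); Bb4 at fret 20 → Gb6 (MIDI 90).
69 − 90 = -21, so the two pitches are 21 semitones apart, with Gb6 the higher.

21 semitones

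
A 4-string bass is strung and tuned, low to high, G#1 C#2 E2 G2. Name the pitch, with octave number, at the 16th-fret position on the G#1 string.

The open G#1 string plus 16 semitones: G#–A–A#–B–…–A#–B–C.
The walk passes from B into C 2 times, so the octave number goes from 1 to 3.

C3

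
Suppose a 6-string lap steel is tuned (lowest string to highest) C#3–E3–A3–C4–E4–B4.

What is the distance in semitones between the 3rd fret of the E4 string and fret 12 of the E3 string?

3 semitones

E4 at fret 3 → G4 (MIDI 67); E3 at fret 12 → E4 (MIDI 64).
67 − 64 = 3, so the two pitches are 3 semitones apart, with G4 the higher.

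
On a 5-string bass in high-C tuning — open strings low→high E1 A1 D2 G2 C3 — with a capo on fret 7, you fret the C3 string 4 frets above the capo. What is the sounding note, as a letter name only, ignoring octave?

The capo raises the open C3 by 7 semitones to G3; fretting 4 more gives C3 + 7 + 4 = C3 + 11 semitones, landing on B.

B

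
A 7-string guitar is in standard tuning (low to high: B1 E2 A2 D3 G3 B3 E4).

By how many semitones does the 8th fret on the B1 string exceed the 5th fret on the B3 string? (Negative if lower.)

B1 at fret 8 → G2 (MIDI 43); B3 at fret 5 → E4 (MIDI 64).
43 − 64 = -21, so the two pitches are 21 semitones apart.

-21 semitones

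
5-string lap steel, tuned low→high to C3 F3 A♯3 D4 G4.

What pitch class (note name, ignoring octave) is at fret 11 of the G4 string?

F♯

The open G4 string plus 11 semitones: G–G#–A–A#–…–E–F–F#.
(Equivalently spelled G♭.)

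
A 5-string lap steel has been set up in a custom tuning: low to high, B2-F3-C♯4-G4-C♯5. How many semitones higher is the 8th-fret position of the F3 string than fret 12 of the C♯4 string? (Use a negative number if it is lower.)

-12 semitones

F3 at fret 8 → C♯4 (MIDI 61); C♯4 at fret 12 → C♯5 (MIDI 73).
61 − 73 = -12, so the two pitches are 12 semitones apart.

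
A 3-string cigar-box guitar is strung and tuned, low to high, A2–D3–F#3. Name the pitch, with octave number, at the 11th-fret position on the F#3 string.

F#3 is MIDI 54. Adding 11 gives 65, which is F4.

F4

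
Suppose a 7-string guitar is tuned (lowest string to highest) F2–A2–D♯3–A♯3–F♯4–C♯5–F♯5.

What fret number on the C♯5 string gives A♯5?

A♯5 is 9 semitones above the open C♯5 (C#–D–D#–E–F–F#–G–G#–A–A#), so it sits at fret 9.

9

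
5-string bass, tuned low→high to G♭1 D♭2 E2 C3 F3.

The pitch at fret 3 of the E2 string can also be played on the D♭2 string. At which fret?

Fret 3 on E2 is MIDI 40 + 3 = 43 (G2). On the D♭2 string (open MIDI 37), that pitch is 43 − 37 = fret 6.

6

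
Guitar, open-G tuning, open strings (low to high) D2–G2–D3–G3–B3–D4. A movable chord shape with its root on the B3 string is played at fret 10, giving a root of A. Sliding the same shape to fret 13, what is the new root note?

Moving from fret 10 to fret 13 shifts the root by 3 semitones.
A up 3 semitones is C.

C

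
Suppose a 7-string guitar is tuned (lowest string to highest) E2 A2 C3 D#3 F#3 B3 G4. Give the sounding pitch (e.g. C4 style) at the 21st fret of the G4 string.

E6

The open G4 string plus 21 semitones: G–G#–A–A#–…–D–D#–E.
The walk passes from B into C 2 times, so the octave number goes from 4 to 6.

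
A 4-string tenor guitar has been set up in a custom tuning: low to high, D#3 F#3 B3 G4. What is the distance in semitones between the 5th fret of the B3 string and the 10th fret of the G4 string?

13 semitones

B3 at fret 5 → E4 (MIDI 64); G4 at fret 10 → F5 (MIDI 77).
64 − 77 = -13, so the two pitches are 13 semitones apart, with F5 the higher.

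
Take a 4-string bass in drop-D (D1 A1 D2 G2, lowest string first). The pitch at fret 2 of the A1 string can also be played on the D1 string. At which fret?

A1 at fret 2 is A1 + 2 semitones = B1.
The open D1 string is 7 semitones below the open A1, so the same pitch on the D1 string lies at fret 2 + 7 = 9.

9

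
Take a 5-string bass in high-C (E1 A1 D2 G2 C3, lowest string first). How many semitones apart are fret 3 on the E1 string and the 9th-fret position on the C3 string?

26 semitones

E1 at fret 3 → G1 (MIDI 31); C3 at fret 9 → A3 (MIDI 57).
31 − 57 = -26, so the two pitches are 26 semitones apart, with A3 the higher.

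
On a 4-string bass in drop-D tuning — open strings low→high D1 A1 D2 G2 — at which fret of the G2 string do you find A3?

14

A3 is 14 semitones above the open G2 (G–G#–A–A#–…–G–G#–A), so it sits at fret 14.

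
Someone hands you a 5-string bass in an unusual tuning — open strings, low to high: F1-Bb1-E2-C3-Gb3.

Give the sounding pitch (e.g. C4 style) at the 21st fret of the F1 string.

D3

F1 is MIDI 29. Adding 21 gives 50, which is D3.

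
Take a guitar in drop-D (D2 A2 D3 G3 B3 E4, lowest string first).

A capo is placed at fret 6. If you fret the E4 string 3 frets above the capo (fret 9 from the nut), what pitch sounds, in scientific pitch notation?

C#5

The capo raises the open E4 by 6 semitones to A#4; fretting 3 more gives E4 + 6 + 3 = E4 + 9 semitones = C#5.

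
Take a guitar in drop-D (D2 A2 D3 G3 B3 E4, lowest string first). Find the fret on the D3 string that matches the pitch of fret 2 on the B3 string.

11

Fret 2 on B3 is MIDI 59 + 2 = 61 (C#4). On the D3 string (open MIDI 50), that pitch is 61 − 50 = fret 11.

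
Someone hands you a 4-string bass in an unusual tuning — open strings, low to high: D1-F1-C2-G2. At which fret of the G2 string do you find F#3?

11

F#3 is 11 semitones above the open G2 (G–G#–A–A#–…–E–F–F#), so it sits at fret 11.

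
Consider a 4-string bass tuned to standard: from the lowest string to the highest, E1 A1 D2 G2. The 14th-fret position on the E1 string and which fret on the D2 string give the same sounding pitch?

E1 at fret 14 is E1 + 14 semitones = F#2.
The open D2 string is 10 semitones above the open E1, so the same pitch on the D2 string lies at fret 14 − 10 = 4.

4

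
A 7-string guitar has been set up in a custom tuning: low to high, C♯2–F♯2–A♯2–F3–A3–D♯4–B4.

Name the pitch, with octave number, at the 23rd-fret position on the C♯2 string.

C4

The open C♯2 string plus 23 semitones: C#–D–D#–E–…–A#–B–C.
The walk passes from B into C 2 times, so the octave number goes from 2 to 4.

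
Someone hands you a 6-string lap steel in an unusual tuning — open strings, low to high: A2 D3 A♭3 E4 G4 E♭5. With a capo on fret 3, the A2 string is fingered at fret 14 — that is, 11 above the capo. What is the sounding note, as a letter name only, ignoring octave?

B

The capo raises the open A2 by 3 semitones to C3; fretting 11 more gives A2 + 3 + 11 = A2 + 14 semitones, landing on B.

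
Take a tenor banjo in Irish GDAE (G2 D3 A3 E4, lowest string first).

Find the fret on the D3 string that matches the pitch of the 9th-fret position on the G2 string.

G2 at fret 9 is G2 + 9 semitones = E3.
The open D3 string is 7 semitones above the open G2, so the same pitch on the D3 string lies at fret 9 − 7 = 2.

2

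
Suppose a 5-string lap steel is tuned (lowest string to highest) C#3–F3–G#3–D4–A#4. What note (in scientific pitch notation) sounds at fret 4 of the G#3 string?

C4

G#3 is MIDI 56. Adding 4 gives 60, which is C4.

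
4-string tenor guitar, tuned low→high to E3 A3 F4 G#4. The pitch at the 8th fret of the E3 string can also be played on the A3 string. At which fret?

3

E3 at fret 8 is E3 + 8 semitones = C4.
The open A3 string is 5 semitones above the open E3, so the same pitch on the A3 string lies at fret 8 − 5 = 3.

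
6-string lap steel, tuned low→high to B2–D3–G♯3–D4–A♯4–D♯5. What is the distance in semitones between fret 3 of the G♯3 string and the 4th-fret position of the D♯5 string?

G♯3 at fret 3 → B3 (MIDI 59); D♯5 at fret 4 → G5 (MIDI 79).
59 − 79 = -20, so the two pitches are 20 semitones apart, with G5 the higher.

20 semitones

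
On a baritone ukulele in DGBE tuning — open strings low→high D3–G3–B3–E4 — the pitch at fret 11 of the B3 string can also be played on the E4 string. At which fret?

B3 at fret 11 is B3 + 11 semitones = A#4.
The open E4 string is 5 semitones above the open B3, so the same pitch on the E4 string lies at fret 11 − 5 = 6.

6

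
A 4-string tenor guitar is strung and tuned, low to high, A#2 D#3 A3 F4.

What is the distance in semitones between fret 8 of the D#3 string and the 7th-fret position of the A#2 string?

6 semitones

D#3 at fret 8 → B3 (MIDI 59); A#2 at fret 7 → F3 (MIDI 53).
59 − 53 = 6, so the two pitches are 6 semitones apart, with B3 the higher.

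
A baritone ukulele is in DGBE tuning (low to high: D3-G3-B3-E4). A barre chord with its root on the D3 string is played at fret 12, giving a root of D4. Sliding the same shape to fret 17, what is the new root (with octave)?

G4

Moving from fret 12 to fret 17 shifts the root by 5 semitones.
D4 up 5 semitones is G4.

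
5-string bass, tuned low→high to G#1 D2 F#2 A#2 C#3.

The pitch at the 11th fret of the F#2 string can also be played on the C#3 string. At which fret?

F#2 at fret 11 is F#2 + 11 semitones = F3.
The open C#3 string is 7 semitones above the open F#2, so the same pitch on the C#3 string lies at fret 11 − 7 = 4.

4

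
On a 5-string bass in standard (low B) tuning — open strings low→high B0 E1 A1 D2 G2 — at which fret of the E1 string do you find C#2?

9

C#2 is 9 semitones above the open E1 (E–F–F#–G–G#–A–A#–B–C–C#), so it sits at fret 9.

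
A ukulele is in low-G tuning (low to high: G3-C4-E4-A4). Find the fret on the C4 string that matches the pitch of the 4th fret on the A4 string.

13

A4 at fret 4 is A4 + 4 semitones = C#5.
The open C4 string is 9 semitones below the open A4, so the same pitch on the C4 string lies at fret 4 + 9 = 13.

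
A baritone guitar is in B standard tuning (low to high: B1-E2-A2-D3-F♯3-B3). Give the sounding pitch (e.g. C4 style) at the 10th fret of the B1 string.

Each fret is one semitone, so B1 + 10 = A2.

A2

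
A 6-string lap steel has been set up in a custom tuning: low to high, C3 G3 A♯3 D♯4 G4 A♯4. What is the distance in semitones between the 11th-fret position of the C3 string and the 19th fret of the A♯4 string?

C3 at fret 11 → B3 (MIDI 59); A♯4 at fret 19 → F6 (MIDI 89).
59 − 89 = -30, so the two pitches are 30 semitones apart, with F6 the higher.

30 semitones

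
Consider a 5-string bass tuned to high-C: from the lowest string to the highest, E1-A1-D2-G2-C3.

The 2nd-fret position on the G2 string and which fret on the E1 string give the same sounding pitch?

G2 at fret 2 is G2 + 2 semitones = A2.
The open E1 string is 15 semitones below the open G2, so the same pitch on the E1 string lies at fret 2 + 15 = 17.

17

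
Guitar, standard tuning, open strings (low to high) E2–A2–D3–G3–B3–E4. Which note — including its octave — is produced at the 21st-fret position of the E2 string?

The open E2 string plus 21 semitones: E–F–F#–G–…–B–C–C#.
The walk passes from B into C 2 times, so the octave number goes from 2 to 4.

C#4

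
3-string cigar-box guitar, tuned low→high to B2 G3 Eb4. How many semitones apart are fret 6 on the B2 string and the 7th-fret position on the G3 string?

B2 at fret 6 → F3 (MIDI 53); G3 at fret 7 → D4 (MIDI 62).
53 − 62 = -9, so the two pitches are 9 semitones apart, with D4 the higher.

9 semitones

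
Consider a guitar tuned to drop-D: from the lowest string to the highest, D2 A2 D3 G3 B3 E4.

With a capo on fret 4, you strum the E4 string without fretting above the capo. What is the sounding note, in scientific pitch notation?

The capo raises the open E4 by 4 semitones to G#4; fretting 0 more gives E4 + 4 + 0 = E4 + 4 semitones = G#4.

G#4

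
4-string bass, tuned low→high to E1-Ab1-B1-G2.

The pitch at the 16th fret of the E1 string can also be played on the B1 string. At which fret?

E1 at fret 16 is E1 + 16 semitones = Ab2.
The open B1 string is 7 semitones above the open E1, so the same pitch on the B1 string lies at fret 16 − 7 = 9.

9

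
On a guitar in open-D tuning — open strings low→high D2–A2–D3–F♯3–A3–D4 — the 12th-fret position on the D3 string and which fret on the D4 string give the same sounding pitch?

0

Fret 12 on D3 is MIDI 50 + 12 = 62 (D4). On the D4 string (open MIDI 62), that pitch is 62 − 62 = fret 0.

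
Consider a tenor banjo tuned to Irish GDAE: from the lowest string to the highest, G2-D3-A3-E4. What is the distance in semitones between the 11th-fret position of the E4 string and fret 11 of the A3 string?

E4 at fret 11 → D#5 (MIDI 75); A3 at fret 11 → G#4 (MIDI 68).
75 − 68 = 7, so the two pitches are 7 semitones apart, with D#5 the higher.

7 semitones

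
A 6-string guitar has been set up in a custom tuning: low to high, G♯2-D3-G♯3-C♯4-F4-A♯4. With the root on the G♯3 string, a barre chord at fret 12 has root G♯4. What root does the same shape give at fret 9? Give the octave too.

F4

Moving from fret 12 to fret 9 shifts the root by -3 semitones.
G♯4 down 3 semitones is F4.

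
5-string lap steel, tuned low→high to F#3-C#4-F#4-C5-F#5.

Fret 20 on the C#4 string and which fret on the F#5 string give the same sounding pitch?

Fret 20 on C#4 is MIDI 61 + 20 = 81 (A5). On the F#5 string (open MIDI 78), that pitch is 81 − 78 = fret 3.

3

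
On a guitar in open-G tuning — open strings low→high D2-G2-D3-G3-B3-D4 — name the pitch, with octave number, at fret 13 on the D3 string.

Each fret is one semitone, so D3 + 13 = D#4.
(Equivalently spelled Eb4.)

D#4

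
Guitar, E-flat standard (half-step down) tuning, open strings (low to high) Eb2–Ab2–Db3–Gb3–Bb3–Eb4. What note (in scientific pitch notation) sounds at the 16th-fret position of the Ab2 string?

Ab2 is MIDI 44. Adding 16 gives 60, which is C4.

C4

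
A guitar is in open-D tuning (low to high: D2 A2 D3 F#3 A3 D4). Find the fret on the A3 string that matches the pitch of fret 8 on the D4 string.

13

D4 at fret 8 is D4 + 8 semitones = A#4.
The open A3 string is 5 semitones below the open D4, so the same pitch on the A3 string lies at fret 8 + 5 = 13.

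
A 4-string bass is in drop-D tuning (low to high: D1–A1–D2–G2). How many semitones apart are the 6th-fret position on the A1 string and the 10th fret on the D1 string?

3 semitones

A1 at fret 6 → D♯2 (MIDI 39); D1 at fret 10 → C2 (MIDI 36).
39 − 36 = 3, so the two pitches are 3 semitones apart, with D♯2 the higher.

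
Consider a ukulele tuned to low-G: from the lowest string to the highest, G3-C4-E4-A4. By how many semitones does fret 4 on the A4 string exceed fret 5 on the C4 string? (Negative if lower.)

8 semitones

A4 at fret 4 → C♯5 (MIDI 73); C4 at fret 5 → F4 (MIDI 65).
73 − 65 = 8, so the two pitches are 8 semitones apart.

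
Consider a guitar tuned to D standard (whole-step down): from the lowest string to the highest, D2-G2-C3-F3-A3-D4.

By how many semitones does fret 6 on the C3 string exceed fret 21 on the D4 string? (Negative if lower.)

-29 semitones

C3 at fret 6 → F#3 (MIDI 54); D4 at fret 21 → B5 (MIDI 83).
54 − 83 = -29, so the two pitches are 29 semitones apart.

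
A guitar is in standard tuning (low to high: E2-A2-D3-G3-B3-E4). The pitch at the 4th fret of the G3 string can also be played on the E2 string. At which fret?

19

Fret 4 on G3 is MIDI 55 + 4 = 59 (B3). On the E2 string (open MIDI 40), that pitch is 59 − 40 = fret 19.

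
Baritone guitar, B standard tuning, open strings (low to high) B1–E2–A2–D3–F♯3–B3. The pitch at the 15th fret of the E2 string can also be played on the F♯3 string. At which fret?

Fret 15 on E2 is MIDI 40 + 15 = 55 (G3). On the F♯3 string (open MIDI 54), that pitch is 55 − 54 = fret 1.

1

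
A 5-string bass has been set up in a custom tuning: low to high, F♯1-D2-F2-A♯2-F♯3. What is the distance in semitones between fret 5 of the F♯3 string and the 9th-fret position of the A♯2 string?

F♯3 at fret 5 → B3 (MIDI 59); A♯2 at fret 9 → G3 (MIDI 55).
59 − 55 = 4, so the two pitches are 4 semitones apart, with B3 the higher.

4 semitones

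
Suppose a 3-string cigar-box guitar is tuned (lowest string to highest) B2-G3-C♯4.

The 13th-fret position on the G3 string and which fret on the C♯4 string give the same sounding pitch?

7

Fret 13 on G3 is MIDI 55 + 13 = 68 (G♯4). On the C♯4 string (open MIDI 61), that pitch is 68 − 61 = fret 7.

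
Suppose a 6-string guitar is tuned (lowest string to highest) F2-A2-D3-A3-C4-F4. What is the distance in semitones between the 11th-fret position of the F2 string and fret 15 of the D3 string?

13 semitones

F2 at fret 11 → E3 (MIDI 52); D3 at fret 15 → F4 (MIDI 65).
52 − 65 = -13, so the two pitches are 13 semitones apart, with F4 the higher.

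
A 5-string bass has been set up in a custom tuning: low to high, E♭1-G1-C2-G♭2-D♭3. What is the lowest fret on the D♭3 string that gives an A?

From D♭3, count semitones up the chromatic scale until reaching A: Db–D–Eb–E–F–Gb–G–Ab–A — 8 steps.

8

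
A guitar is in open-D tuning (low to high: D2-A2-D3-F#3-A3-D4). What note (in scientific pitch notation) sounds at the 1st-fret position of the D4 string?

Each fret is one semitone, so D4 + 1 = D#4.
(Equivalently spelled Eb4.)

D#4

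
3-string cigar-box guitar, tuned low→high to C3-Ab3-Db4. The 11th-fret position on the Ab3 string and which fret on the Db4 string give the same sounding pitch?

6

Ab3 at fret 11 is Ab3 + 11 semitones = G4.
The open Db4 string is 5 semitones above the open Ab3, so the same pitch on the Db4 string lies at fret 11 − 5 = 6.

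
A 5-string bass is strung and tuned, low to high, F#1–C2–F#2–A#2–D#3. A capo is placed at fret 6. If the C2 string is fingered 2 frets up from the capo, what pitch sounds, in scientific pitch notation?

The capo raises the open C2 by 6 semitones to F#2; fretting 2 more gives C2 + 6 + 2 = C2 + 8 semitones = G#2.
(Also written Ab.)

G#2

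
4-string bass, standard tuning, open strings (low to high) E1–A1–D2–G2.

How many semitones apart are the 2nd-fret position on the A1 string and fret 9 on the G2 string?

17 semitones

A1 at fret 2 → B1 (MIDI 35); G2 at fret 9 → E3 (MIDI 52).
35 − 52 = -17, so the two pitches are 17 semitones apart, with E3 the higher.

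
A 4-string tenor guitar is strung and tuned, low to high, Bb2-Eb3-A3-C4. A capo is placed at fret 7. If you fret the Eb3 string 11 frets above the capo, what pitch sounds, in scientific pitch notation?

A4

The capo raises the open Eb3 by 7 semitones to Bb3; fretting 11 more gives Eb3 + 7 + 11 = Eb3 + 18 semitones = A4.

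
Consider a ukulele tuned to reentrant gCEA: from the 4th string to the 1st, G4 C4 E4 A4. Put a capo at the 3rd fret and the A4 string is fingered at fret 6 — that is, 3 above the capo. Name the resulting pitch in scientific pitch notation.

The capo raises the open A4 by 3 semitones to C5; fretting 3 more gives A4 + 3 + 3 = A4 + 6 semitones = D♯5.
(Also written E♭.)

D♯5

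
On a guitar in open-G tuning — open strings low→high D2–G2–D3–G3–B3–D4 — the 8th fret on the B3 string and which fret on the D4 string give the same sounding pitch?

B3 at fret 8 is B3 + 8 semitones = G4.
The open D4 string is 3 semitones above the open B3, so the same pitch on the D4 string lies at fret 8 − 3 = 5.

5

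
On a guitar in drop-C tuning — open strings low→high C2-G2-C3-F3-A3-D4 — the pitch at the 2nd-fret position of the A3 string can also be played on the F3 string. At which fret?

6

Fret 2 on A3 is MIDI 57 + 2 = 59 (B3). On the F3 string (open MIDI 53), that pitch is 59 − 53 = fret 6.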